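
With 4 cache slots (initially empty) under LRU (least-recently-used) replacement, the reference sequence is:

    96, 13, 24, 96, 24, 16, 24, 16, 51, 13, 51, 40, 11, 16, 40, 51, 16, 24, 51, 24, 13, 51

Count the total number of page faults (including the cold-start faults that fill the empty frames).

11

96 -> miss, frames (96)
13 -> miss, frames (96 13)
24 -> miss, frames (96 13 24)
96 -> hit
24 -> hit
16 -> miss, frames (13 96 24 16)
24 -> hit
16 -> hit
51 -> miss, evict 13, frames (96 24 16 51)
13 -> miss, evict 96, frames (24 16 51 13)
51 -> hit
40 -> miss, evict 24, frames (16 13 51 40)
11 -> miss, evict 16, frames (13 51 40 11)
16 -> miss, evict 13, frames (51 40 11 16)
40 -> hit
51 -> hit
16 -> hit
24 -> miss, evict 11, frames (40 51 16 24)
51 -> hit
24 -> hit
13 -> miss, evict 40, frames (16 51 24 13)
51 -> hit
Page faults: 11.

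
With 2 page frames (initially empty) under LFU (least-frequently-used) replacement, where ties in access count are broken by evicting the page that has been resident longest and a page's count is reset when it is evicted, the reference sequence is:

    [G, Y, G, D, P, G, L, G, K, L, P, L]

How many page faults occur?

G -> miss, frames (G)
Y -> miss, frames (G Y)
G -> hit
D -> miss, evict Y, frames (G D)
P -> miss, evict D, frames (G P)
G -> hit
L -> miss, evict P, frames (G L)
G -> hit
K -> miss, evict L, frames (G K)
L -> miss, evict K, frames (G L)
P -> miss, evict L, frames (G P)
L -> miss, evict P, frames (G L)
Page faults: 9.

9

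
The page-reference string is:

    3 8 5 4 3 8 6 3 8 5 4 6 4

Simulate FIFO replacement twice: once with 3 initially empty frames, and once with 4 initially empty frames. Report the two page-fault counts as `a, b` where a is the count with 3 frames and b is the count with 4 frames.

9, 10

3 frames: F F F F F F F . . F F . . → 9 faults.
4 frames: F F F F . . F F F F F F . → 10 faults.
10 > 9: adding a frame increased faults — Belady's anomaly.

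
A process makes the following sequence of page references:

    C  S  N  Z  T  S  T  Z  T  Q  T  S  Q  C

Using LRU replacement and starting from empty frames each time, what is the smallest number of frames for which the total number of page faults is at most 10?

f=1: 14 faults
f=2: 11 faults
f=3: 9 faults
f=4: 7 faults
f=5: 7 faults
f=6: 6 faults
Smallest f with faults ≤ 10 is 3.

3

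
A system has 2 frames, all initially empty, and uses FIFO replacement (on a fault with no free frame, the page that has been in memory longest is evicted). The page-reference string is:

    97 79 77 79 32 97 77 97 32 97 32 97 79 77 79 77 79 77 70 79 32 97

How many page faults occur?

14

97 -> miss, frames [97]
79 -> miss, frames [97, 79]
77 -> miss, evict 97, frames [79, 77]
79 -> hit
32 -> miss, evict 79, frames [77, 32]
97 -> miss, evict 77, frames [32, 97]
77 -> miss, evict 32, frames [97, 77]
97 -> hit
32 -> miss, evict 97, frames [77, 32]
97 -> miss, evict 77, frames [32, 97]
32 -> hit
97 -> hit
79 -> miss, evict 32, frames [97, 79]
77 -> miss, evict 97, frames [79, 77]
79 -> hit
77 -> hit
79 -> hit
77 -> hit
70 -> miss, evict 79, frames [77, 70]
79 -> miss, evict 77, frames [70, 79]
32 -> miss, evict 70, frames [79, 32]
97 -> miss, evict 79, frames [32, 97]
Page faults: 14.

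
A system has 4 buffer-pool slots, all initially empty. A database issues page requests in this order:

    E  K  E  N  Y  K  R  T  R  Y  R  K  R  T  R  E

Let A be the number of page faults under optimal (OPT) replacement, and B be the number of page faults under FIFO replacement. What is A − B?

-1

Under OPT: F F . F F . F F . . . . . . . F → 7 faults.
Under FIFO: F F . F F . F F . . . F . . . F → 8 faults.
A − B = 7 − 8 = -1.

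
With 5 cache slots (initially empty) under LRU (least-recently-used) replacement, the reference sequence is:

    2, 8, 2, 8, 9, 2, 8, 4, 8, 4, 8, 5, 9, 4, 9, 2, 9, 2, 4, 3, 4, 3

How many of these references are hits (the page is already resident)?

2 → fault, frames [2]
8 → fault, frames [2, 8]
2 → hit
8 → hit
9 → fault, frames [2, 8, 9]
2 → hit
8 → hit
4 → fault, frames [9, 2, 8, 4]
8 → hit
4 → hit
8 → hit
5 → fault, frames [9, 2, 4, 8, 5]
9 → hit
4 → hit
9 → hit
2 → hit
9 → hit
2 → hit
4 → hit
3 → fault, evict 8, frames [5, 9, 2, 4, 3]
4 → hit
3 → hit
Hits: 16.

16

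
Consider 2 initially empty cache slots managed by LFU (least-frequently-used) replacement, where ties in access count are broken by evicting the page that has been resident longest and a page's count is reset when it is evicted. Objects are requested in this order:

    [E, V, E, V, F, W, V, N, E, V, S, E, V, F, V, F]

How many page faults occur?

9

E: miss, frames {E}
V: miss, frames {E,V}
E: hit
V: hit
F: miss, evict E, frames {V,F}
W: miss, evict F, frames {V,W}
V: hit
N: miss, evict W, frames {V,N}
E: miss, evict N, frames {V,E}
V: hit
S: miss, evict E, frames {V,S}
E: miss, evict S, frames {V,E}
V: hit
F: miss, evict E, frames {V,F}
V: hit
F: hit
Page faults: 9.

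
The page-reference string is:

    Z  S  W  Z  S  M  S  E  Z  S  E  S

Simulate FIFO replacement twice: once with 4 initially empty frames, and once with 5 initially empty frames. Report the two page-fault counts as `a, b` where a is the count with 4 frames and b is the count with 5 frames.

4 frames: F F F . . F . F F F . . → 7 faults.
5 frames: F F F . . F . F . . . . → 5 faults.
5 < 7: adding a frame reduced faults, as is typical.

7, 5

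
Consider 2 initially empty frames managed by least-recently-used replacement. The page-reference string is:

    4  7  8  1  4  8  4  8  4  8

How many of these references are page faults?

6

4 -> fault, frames [4]
7 -> fault, frames [4, 7]
8 -> fault, evict 4, frames [7, 8]
1 -> fault, evict 7, frames [8, 1]
4 -> fault, evict 8, frames [1, 4]
8 -> fault, evict 1, frames [4, 8]
4 -> hit
8 -> hit
4 -> hit
8 -> hit
Page faults: 6.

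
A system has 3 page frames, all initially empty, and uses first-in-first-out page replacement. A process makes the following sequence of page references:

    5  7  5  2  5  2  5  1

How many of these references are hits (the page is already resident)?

4

5 -> miss, frames (5)
7 -> miss, frames (5 7)
5 -> hit
2 -> miss, frames (5 7 2)
5 -> hit
2 -> hit
5 -> hit
1 -> miss, evict 5, frames (7 2 1)
Hits: 4.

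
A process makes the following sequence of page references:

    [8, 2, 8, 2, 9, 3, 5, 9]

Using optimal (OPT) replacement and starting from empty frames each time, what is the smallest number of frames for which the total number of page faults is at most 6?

2

f=1: 8 faults
f=2: 5 faults
f=3: 5 faults
f=4: 5 faults
f=5: 5 faults
Smallest f with faults ≤ 6 is 2.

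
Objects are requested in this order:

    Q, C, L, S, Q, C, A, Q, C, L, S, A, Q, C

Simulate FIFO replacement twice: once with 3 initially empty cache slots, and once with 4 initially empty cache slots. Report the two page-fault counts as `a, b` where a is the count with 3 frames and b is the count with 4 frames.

3 frames: F F F F F F F . . F F . F F → 11 faults.
4 frames: F F F F . . F F F F F F F F → 12 faults.
12 > 11: adding a frame increased faults — Belady's anomaly.

11, 12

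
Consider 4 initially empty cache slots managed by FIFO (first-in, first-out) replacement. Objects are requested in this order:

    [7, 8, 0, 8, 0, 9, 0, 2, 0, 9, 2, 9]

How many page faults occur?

5

7 -> fault, frames {7}
8 -> fault, frames {7,8}
0 -> fault, frames {7,8,0}
8 -> hit
0 -> hit
9 -> fault, frames {7,8,0,9}
0 -> hit
2 -> fault, evict 7, frames {8,0,9,2}
0 -> hit
9 -> hit
2 -> hit
9 -> hit
Page faults: 5.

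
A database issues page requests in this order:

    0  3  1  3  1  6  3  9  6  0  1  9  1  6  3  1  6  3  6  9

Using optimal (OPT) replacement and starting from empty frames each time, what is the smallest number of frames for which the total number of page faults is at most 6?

f=1: 20 faults
f=2: 11 faults
f=3: 8 faults
f=4: 6 faults
f=5: 5 faults
Smallest f with faults ≤ 6 is 4.

4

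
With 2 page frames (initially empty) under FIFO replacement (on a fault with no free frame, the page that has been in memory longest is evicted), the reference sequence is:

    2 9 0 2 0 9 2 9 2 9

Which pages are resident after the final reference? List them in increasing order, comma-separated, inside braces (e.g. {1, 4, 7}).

2 -> miss, frames (2)
9 -> miss, frames (2 9)
0 -> miss, evict 2, frames (9 0)
2 -> miss, evict 9, frames (0 2)
0 -> hit
9 -> miss, evict 0, frames (2 9)
2 -> hit
9 -> hit
2 -> hit
9 -> hit

{2, 9}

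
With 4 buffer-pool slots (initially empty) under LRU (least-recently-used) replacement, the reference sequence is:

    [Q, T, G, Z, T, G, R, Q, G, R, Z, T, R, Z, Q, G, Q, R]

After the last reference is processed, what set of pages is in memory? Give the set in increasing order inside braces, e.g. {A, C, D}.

Q -> fault, frames (Q)
T -> fault, frames (Q T)
G -> fault, frames (Q T G)
Z -> fault, frames (Q T G Z)
T -> hit
G -> hit
R -> fault, evict Q, frames (Z T G R)
Q -> fault, evict Z, frames (T G R Q)
G -> hit
R -> hit
Z -> fault, evict T, frames (Q G R Z)
T -> fault, evict Q, frames (G R Z T)
R -> hit
Z -> hit
Q -> fault, evict G, frames (T R Z Q)
G -> fault, evict T, frames (R Z Q G)
Q -> hit
R -> hit

{G, Q, R, Z}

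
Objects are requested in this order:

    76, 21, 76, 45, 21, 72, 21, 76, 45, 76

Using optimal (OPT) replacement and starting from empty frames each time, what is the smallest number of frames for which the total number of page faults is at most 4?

f=1: 10 faults
f=2: 6 faults
f=3: 5 faults
f=4: 4 faults
Smallest f with faults ≤ 4 is 4.

4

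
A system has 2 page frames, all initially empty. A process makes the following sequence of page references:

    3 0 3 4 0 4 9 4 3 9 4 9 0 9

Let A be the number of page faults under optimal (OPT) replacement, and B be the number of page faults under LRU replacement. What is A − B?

Under OPT: F F . F . . F . F . F . F . → 7 faults.
Under LRU: F F . F F . F . F F F . F . → 9 faults.
A − B = 7 − 9 = -2.

-2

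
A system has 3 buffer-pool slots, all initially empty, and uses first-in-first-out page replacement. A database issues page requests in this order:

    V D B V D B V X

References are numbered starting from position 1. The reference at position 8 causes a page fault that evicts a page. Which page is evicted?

pos 1: V → fault, frames {V}
pos 2: D → fault, frames {V,D}
pos 3: B → fault, frames {V,D,B}
pos 4: V → hit
pos 5: D → hit
pos 6: B → hit
pos 7: V → hit
pos 8: X → fault, evict V, frames {D,B,X}
At position 8, page V is evicted.

V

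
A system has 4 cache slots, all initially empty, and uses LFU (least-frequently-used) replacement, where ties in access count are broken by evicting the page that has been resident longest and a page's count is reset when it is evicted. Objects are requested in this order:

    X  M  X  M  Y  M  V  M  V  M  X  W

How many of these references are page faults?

5

X: miss, frames (X)
M: miss, frames (X M)
X: hit
M: hit
Y: miss, frames (X M Y)
M: hit
V: miss, frames (X M Y V)
M: hit
V: hit
M: hit
X: hit
W: miss, evict Y, frames (X M V W)
Page faults: 5.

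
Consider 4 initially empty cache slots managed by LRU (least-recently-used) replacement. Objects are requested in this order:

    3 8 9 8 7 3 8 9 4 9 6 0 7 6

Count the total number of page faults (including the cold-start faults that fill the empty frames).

3 → miss, frames [3]
8 → miss, frames [3, 8]
9 → miss, frames [3, 8, 9]
8 → hit
7 → miss, frames [3, 9, 8, 7]
3 → hit
8 → hit
9 → hit
4 → miss, evict 7, frames [3, 8, 9, 4]
9 → hit
6 → miss, evict 3, frames [8, 4, 9, 6]
0 → miss, evict 8, frames [4, 9, 6, 0]
7 → miss, evict 4, frames [9, 6, 0, 7]
6 → hit
Page faults: 8.

8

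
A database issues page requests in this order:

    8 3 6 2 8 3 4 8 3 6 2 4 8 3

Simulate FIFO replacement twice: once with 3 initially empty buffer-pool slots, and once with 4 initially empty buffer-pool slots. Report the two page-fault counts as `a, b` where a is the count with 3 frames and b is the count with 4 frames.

3 frames: F F F F F F F . . F F . F F → 11 faults.
4 frames: F F F F . . F F F F F F F F → 12 faults.
12 > 11: adding a frame increased faults — Belady's anomaly.

11, 12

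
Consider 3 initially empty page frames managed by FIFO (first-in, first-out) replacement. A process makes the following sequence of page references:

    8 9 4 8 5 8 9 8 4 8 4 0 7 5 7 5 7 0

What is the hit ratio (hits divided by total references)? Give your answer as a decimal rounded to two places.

0.44

8: miss, frames [8]
9: miss, frames [8, 9]
4: miss, frames [8, 9, 4]
8: hit
5: miss, evict 8, frames [9, 4, 5]
8: miss, evict 9, frames [4, 5, 8]
9: miss, evict 4, frames [5, 8, 9]
8: hit
4: miss, evict 5, frames [8, 9, 4]
8: hit
4: hit
0: miss, evict 8, frames [9, 4, 0]
7: miss, evict 9, frames [4, 0, 7]
5: miss, evict 4, frames [0, 7, 5]
7: hit
5: hit
7: hit
0: hit
Hits: 8 of 18 references → 8/18 = 0.4444.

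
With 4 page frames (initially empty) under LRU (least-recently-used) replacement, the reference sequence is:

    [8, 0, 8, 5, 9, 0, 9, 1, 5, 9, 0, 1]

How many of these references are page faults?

5

8: miss, frames {8}
0: miss, frames {8,0}
8: hit
5: miss, frames {0,8,5}
9: miss, frames {0,8,5,9}
0: hit
9: hit
1: miss, evict 8, frames {5,0,9,1}
5: hit
9: hit
0: hit
1: hit
Page faults: 5.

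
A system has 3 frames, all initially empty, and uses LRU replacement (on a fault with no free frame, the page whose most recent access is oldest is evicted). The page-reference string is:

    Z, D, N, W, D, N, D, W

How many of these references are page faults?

Z → miss, frames {Z}
D → miss, frames {Z,D}
N → miss, frames {Z,D,N}
W → miss, evict Z, frames {D,N,W}
D → hit
N → hit
D → hit
W → hit
Page faults: 4.

4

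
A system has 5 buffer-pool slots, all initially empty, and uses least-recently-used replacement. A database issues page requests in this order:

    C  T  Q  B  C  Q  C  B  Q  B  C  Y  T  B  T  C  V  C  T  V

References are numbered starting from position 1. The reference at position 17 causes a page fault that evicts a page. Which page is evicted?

Q

pos 1: C -> fault, frames {C}
pos 2: T -> fault, frames {C,T}
pos 3: Q -> fault, frames {C,T,Q}
pos 4: B -> fault, frames {C,T,Q,B}
pos 5: C -> hit
pos 6: Q -> hit
pos 7: C -> hit
pos 8: B -> hit
pos 9: Q -> hit
pos 10: B -> hit
pos 11: C -> hit
pos 12: Y -> fault, frames {T,Q,B,C,Y}
pos 13: T -> hit
pos 14: B -> hit
pos 15: T -> hit
pos 16: C -> hit
pos 17: V -> fault, evict Q, frames {Y,B,T,C,V}
At position 17, page Q is evicted.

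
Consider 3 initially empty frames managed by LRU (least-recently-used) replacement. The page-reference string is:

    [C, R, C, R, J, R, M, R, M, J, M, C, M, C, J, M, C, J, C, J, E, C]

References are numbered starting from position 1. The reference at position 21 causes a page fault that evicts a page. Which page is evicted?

pos 1: C → fault, frames {C}
pos 2: R → fault, frames {C,R}
pos 3: C → hit
pos 4: R → hit
pos 5: J → fault, frames {C,R,J}
pos 6: R → hit
pos 7: M → fault, evict C, frames {J,R,M}
pos 8: R → hit
pos 9: M → hit
pos 10: J → hit
pos 11: M → hit
pos 12: C → fault, evict R, frames {J,M,C}
pos 13: M → hit
pos 14: C → hit
pos 15: J → hit
pos 16: M → hit
pos 17: C → hit
pos 18: J → hit
pos 19: C → hit
pos 20: J → hit
pos 21: E → fault, evict M, frames {C,J,E}
At position 21, page M is evicted.

M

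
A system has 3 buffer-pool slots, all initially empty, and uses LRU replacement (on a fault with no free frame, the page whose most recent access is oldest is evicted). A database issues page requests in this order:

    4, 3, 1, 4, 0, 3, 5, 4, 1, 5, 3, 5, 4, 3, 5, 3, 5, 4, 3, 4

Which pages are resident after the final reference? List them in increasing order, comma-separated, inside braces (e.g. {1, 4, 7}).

{3, 4, 5}

4 → fault, frames (4)
3 → fault, frames (4 3)
1 → fault, frames (4 3 1)
4 → hit
0 → fault, evict 3, frames (1 4 0)
3 → fault, evict 1, frames (4 0 3)
5 → fault, evict 4, frames (0 3 5)
4 → fault, evict 0, frames (3 5 4)
1 → fault, evict 3, frames (5 4 1)
5 → hit
3 → fault, evict 4, frames (1 5 3)
5 → hit
4 → fault, evict 1, frames (3 5 4)
3 → hit
5 → hit
3 → hit
5 → hit
4 → hit
3 → hit
4 → hit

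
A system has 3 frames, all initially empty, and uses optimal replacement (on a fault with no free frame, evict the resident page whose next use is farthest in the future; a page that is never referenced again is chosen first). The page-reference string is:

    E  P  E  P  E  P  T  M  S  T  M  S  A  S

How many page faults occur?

6

E: miss, frames (E)
P: miss, frames (E P)
E: hit
P: hit
E: hit
P: hit
T: miss, frames (E P T)
M: miss, evict P, frames (E T M)
S: miss, evict E, frames (T M S)
T: hit
M: hit
S: hit
A: miss, evict M, frames (T S A)
S: hit
Page faults: 6.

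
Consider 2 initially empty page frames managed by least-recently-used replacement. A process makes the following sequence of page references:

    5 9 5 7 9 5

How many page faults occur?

5

5: miss, frames {5}
9: miss, frames {5,9}
5: hit
7: miss, evict 9, frames {5,7}
9: miss, evict 5, frames {7,9}
5: miss, evict 7, frames {9,5}
Page faults: 5.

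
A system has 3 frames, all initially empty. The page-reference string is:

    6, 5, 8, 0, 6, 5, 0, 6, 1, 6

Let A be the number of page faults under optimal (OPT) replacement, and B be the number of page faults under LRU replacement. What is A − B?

-2

Under OPT: F F F F . . . . F . → 5 faults.
Under LRU: F F F F F F . . F . → 7 faults.
A − B = 5 − 7 = -2.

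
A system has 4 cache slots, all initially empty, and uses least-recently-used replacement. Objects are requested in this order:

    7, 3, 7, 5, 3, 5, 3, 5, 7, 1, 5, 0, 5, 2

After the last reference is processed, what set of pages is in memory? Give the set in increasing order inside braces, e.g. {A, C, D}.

{0, 1, 2, 5}

7: miss, frames [7]
3: miss, frames [7, 3]
7: hit
5: miss, frames [3, 7, 5]
3: hit
5: hit
3: hit
5: hit
7: hit
1: miss, frames [3, 5, 7, 1]
5: hit
0: miss, evict 3, frames [7, 1, 5, 0]
5: hit
2: miss, evict 7, frames [1, 0, 5, 2]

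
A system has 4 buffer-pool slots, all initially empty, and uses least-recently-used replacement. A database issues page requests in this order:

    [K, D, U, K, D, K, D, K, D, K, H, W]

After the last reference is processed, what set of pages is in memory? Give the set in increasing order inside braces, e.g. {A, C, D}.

K → miss, frames (K)
D → miss, frames (K D)
U → miss, frames (K D U)
K → hit
D → hit
K → hit
D → hit
K → hit
D → hit
K → hit
H → miss, frames (U D K H)
W → miss, evict U, frames (D K H W)

{D, H, K, W}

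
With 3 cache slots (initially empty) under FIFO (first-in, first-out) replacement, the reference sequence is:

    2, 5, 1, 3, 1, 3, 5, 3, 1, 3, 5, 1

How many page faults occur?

2: miss, frames {2}
5: miss, frames {2,5}
1: miss, frames {2,5,1}
3: miss, evict 2, frames {5,1,3}
1: hit
3: hit
5: hit
3: hit
1: hit
3: hit
5: hit
1: hit
Page faults: 4.

4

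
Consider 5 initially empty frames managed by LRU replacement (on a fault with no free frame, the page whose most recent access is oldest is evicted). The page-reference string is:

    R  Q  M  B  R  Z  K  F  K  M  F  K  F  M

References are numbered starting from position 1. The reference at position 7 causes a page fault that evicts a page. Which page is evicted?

pos 1: R → miss, frames {R}
pos 2: Q → miss, frames {R,Q}
pos 3: M → miss, frames {R,Q,M}
pos 4: B → miss, frames {R,Q,M,B}
pos 5: R → hit
pos 6: Z → miss, frames {Q,M,B,R,Z}
pos 7: K → miss, evict Q, frames {M,B,R,Z,K}
At position 7, page Q is evicted.

Q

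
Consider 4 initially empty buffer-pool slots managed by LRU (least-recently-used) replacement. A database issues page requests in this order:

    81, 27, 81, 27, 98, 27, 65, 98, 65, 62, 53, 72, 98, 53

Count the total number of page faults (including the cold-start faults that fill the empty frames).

81 → miss, frames [81]
27 → miss, frames [81, 27]
81 → hit
27 → hit
98 → miss, frames [81, 27, 98]
27 → hit
65 → miss, frames [81, 98, 27, 65]
98 → hit
65 → hit
62 → miss, evict 81, frames [27, 98, 65, 62]
53 → miss, evict 27, frames [98, 65, 62, 53]
72 → miss, evict 98, frames [65, 62, 53, 72]
98 → miss, evict 65, frames [62, 53, 72, 98]
53 → hit
Page faults: 8.

8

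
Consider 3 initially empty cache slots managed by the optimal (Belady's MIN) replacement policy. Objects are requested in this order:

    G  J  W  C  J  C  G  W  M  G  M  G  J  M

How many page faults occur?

G: miss, frames {G}
J: miss, frames {G,J}
W: miss, frames {G,J,W}
C: miss, evict W, frames {G,J,C}
J: hit
C: hit
G: hit
W: miss, evict C, frames {G,J,W}
M: miss, evict W, frames {G,J,M}
G: hit
M: hit
G: hit
J: hit
M: hit
Page faults: 6.

6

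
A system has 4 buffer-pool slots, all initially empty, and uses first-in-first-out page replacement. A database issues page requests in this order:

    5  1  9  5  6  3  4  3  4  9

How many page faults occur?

5: miss, frames {5}
1: miss, frames {5,1}
9: miss, frames {5,1,9}
5: hit
6: miss, frames {5,1,9,6}
3: miss, evict 5, frames {1,9,6,3}
4: miss, evict 1, frames {9,6,3,4}
3: hit
4: hit
9: hit
Page faults: 6.

6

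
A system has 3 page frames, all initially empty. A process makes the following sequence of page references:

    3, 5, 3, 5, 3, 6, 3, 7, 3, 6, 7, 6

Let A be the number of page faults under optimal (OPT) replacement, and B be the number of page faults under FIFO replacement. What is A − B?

-1

Under OPT: F F . . . F . F . . . . → 4 faults.
Under FIFO: F F . . . F . F F . . . → 5 faults.
A − B = 4 − 5 = -1.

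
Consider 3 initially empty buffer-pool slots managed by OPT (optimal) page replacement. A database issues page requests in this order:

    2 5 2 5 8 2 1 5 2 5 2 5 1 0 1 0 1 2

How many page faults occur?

5

2: fault, frames [2]
5: fault, frames [2, 5]
2: hit
5: hit
8: fault, frames [2, 5, 8]
2: hit
1: fault, evict 8, frames [2, 5, 1]
5: hit
2: hit
5: hit
2: hit
5: hit
1: hit
0: fault, evict 5, frames [2, 1, 0]
1: hit
0: hit
1: hit
2: hit
Page faults: 5.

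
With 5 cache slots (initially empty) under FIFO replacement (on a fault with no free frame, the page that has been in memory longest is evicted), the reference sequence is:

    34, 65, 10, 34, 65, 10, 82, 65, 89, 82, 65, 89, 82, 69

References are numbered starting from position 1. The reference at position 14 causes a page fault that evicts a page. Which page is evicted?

pos 1: 34 -> fault, frames {34}
pos 2: 65 -> fault, frames {34,65}
pos 3: 10 -> fault, frames {34,65,10}
pos 4: 34 -> hit
pos 5: 65 -> hit
pos 6: 10 -> hit
pos 7: 82 -> fault, frames {34,65,10,82}
pos 8: 65 -> hit
pos 9: 89 -> fault, frames {34,65,10,82,89}
pos 10: 82 -> hit
pos 11: 65 -> hit
pos 12: 89 -> hit
pos 13: 82 -> hit
pos 14: 69 -> fault, evict 34, frames {65,10,82,89,69}
At position 14, page 34 is evicted.

34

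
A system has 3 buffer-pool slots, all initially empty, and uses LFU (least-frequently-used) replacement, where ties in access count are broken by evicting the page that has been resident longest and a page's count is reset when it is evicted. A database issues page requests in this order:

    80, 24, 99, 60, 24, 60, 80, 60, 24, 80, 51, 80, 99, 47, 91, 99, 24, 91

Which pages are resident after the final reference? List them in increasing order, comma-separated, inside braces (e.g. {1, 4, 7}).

80: fault, frames {80}
24: fault, frames {80,24}
99: fault, frames {80,24,99}
60: fault, evict 80, frames {24,99,60}
24: hit
60: hit
80: fault, evict 99, frames {24,60,80}
60: hit
24: hit
80: hit
51: fault, evict 80, frames {24,60,51}
80: fault, evict 51, frames {24,60,80}
99: fault, evict 80, frames {24,60,99}
47: fault, evict 99, frames {24,60,47}
91: fault, evict 47, frames {24,60,91}
99: fault, evict 91, frames {24,60,99}
24: hit
91: fault, evict 99, frames {24,60,91}

{24, 60, 91}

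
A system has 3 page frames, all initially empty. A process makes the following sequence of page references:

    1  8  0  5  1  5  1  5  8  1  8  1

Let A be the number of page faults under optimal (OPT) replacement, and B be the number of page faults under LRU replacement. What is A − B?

Under OPT: F F F F . . . . . . . . → 4 faults.
Under LRU: F F F F F . . . F . . . → 6 faults.
A − B = 4 − 6 = -2.

-2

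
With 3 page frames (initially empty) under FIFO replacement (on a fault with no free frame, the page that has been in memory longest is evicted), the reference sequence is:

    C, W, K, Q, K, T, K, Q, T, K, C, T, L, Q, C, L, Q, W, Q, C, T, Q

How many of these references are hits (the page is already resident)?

C: miss, frames [C]
W: miss, frames [C, W]
K: miss, frames [C, W, K]
Q: miss, evict C, frames [W, K, Q]
K: hit
T: miss, evict W, frames [K, Q, T]
K: hit
Q: hit
T: hit
K: hit
C: miss, evict K, frames [Q, T, C]
T: hit
L: miss, evict Q, frames [T, C, L]
Q: miss, evict T, frames [C, L, Q]
C: hit
L: hit
Q: hit
W: miss, evict C, frames [L, Q, W]
Q: hit
C: miss, evict L, frames [Q, W, C]
T: miss, evict Q, frames [W, C, T]
Q: miss, evict W, frames [C, T, Q]
Hits: 10.

10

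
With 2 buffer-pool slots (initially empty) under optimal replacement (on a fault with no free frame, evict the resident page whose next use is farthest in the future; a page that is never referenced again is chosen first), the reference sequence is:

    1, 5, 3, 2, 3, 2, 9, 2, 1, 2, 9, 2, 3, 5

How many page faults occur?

1 → fault, frames [1]
5 → fault, frames [1, 5]
3 → fault, evict 5, frames [1, 3]
2 → fault, evict 1, frames [3, 2]
3 → hit
2 → hit
9 → fault, evict 3, frames [2, 9]
2 → hit
1 → fault, evict 9, frames [2, 1]
2 → hit
9 → fault, evict 1, frames [2, 9]
2 → hit
3 → fault, evict 9, frames [2, 3]
5 → fault, evict 3, frames [2, 5]
Page faults: 9.

9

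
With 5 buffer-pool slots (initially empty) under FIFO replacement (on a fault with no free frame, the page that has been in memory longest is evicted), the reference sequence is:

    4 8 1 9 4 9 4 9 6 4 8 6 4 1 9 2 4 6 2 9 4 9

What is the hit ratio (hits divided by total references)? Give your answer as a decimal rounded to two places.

0.68

4 -> miss, frames [4]
8 -> miss, frames [4, 8]
1 -> miss, frames [4, 8, 1]
9 -> miss, frames [4, 8, 1, 9]
4 -> hit
9 -> hit
4 -> hit
9 -> hit
6 -> miss, frames [4, 8, 1, 9, 6]
4 -> hit
8 -> hit
6 -> hit
4 -> hit
1 -> hit
9 -> hit
2 -> miss, evict 4, frames [8, 1, 9, 6, 2]
4 -> miss, evict 8, frames [1, 9, 6, 2, 4]
6 -> hit
2 -> hit
9 -> hit
4 -> hit
9 -> hit
Hits: 15 of 22 references → 15/22 = 0.6818.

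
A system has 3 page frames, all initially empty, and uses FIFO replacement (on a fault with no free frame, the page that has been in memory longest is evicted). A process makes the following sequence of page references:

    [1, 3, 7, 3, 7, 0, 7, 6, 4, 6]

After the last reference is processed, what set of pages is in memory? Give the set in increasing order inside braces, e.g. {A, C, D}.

{0, 4, 6}

1: miss, frames [1]
3: miss, frames [1, 3]
7: miss, frames [1, 3, 7]
3: hit
7: hit
0: miss, evict 1, frames [3, 7, 0]
7: hit
6: miss, evict 3, frames [7, 0, 6]
4: miss, evict 7, frames [0, 6, 4]
6: hit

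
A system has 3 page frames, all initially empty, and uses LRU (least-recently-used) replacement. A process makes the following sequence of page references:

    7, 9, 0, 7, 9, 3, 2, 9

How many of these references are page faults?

5

7: miss, frames [7]
9: miss, frames [7, 9]
0: miss, frames [7, 9, 0]
7: hit
9: hit
3: miss, evict 0, frames [7, 9, 3]
2: miss, evict 7, frames [9, 3, 2]
9: hit
Page faults: 5.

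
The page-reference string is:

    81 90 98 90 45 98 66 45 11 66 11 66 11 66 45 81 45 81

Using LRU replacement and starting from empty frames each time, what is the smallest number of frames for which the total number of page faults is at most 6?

6

f=1: 18 faults
f=2: 11 faults
f=3: 7 faults
f=4: 7 faults
f=5: 7 faults
f=6: 6 faults
Smallest f with faults ≤ 6 is 6.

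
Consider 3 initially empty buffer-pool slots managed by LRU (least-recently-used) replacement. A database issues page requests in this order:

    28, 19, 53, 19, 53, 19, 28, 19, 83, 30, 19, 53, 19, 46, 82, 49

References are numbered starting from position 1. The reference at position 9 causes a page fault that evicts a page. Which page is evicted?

pos 1: 28 → miss, frames (28)
pos 2: 19 → miss, frames (28 19)
pos 3: 53 → miss, frames (28 19 53)
pos 4: 19 → hit
pos 5: 53 → hit
pos 6: 19 → hit
pos 7: 28 → hit
pos 8: 19 → hit
pos 9: 83 → miss, evict 53, frames (28 19 83)
At position 9, page 53 is evicted.

53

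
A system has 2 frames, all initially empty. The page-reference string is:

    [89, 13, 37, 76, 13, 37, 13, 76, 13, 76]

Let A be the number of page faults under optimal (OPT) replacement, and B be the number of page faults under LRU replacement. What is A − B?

-1

Under OPT: F F F F . F . F . . → 6 faults.
Under LRU: F F F F F F . F . . → 7 faults.
A − B = 6 − 7 = -1.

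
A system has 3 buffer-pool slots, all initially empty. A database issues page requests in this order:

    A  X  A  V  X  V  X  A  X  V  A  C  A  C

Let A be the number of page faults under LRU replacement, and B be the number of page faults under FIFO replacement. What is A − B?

-1

Under LRU: F F . F . . . . . . . F . . → 4 faults.
Under FIFO: F F . F . . . . . . . F F . → 5 faults.
A − B = 4 − 5 = -1.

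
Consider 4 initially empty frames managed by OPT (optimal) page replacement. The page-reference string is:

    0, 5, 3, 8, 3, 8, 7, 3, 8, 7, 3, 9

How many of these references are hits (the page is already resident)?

0 -> fault, frames {0}
5 -> fault, frames {0,5}
3 -> fault, frames {0,5,3}
8 -> fault, frames {0,5,3,8}
3 -> hit
8 -> hit
7 -> fault, evict 5, frames {0,3,8,7}
3 -> hit
8 -> hit
7 -> hit
3 -> hit
9 -> fault, evict 7, frames {0,3,8,9}
Hits: 6.

6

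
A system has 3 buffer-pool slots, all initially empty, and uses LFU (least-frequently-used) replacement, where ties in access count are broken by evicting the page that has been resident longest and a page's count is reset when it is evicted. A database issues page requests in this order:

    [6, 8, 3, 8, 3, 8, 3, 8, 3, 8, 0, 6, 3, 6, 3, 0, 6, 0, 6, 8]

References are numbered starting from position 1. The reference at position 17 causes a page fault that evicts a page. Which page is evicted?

0

pos 1: 6 → fault, frames [6]
pos 2: 8 → fault, frames [6, 8]
pos 3: 3 → fault, frames [6, 8, 3]
pos 4: 8 → hit
pos 5: 3 → hit
pos 6: 8 → hit
pos 7: 3 → hit
pos 8: 8 → hit
pos 9: 3 → hit
pos 10: 8 → hit
pos 11: 0 → fault, evict 6, frames [8, 3, 0]
pos 12: 6 → fault, evict 0, frames [8, 3, 6]
pos 13: 3 → hit
pos 14: 6 → hit
pos 15: 3 → hit
pos 16: 0 → fault, evict 6, frames [8, 3, 0]
pos 17: 6 → fault, evict 0, frames [8, 3, 6]
At position 17, page 0 is evicted.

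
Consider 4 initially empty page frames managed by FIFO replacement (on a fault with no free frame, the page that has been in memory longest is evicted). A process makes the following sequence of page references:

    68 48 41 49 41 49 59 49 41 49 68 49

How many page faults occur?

68: fault, frames (68)
48: fault, frames (68 48)
41: fault, frames (68 48 41)
49: fault, frames (68 48 41 49)
41: hit
49: hit
59: fault, evict 68, frames (48 41 49 59)
49: hit
41: hit
49: hit
68: fault, evict 48, frames (41 49 59 68)
49: hit
Page faults: 6.

6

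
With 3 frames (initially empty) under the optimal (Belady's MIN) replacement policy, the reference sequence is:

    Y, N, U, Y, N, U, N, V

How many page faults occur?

Y -> miss, frames [Y]
N -> miss, frames [Y, N]
U -> miss, frames [Y, N, U]
Y -> hit
N -> hit
U -> hit
N -> hit
V -> miss, evict U, frames [Y, N, V]
Page faults: 4.

4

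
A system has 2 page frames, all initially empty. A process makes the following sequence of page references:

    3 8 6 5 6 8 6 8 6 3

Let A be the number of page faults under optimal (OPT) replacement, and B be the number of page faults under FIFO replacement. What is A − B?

-1

Under OPT: F F F F . F . . . F → 6 faults.
Under FIFO: F F F F . F F . . F → 7 faults.
A − B = 6 − 7 = -1.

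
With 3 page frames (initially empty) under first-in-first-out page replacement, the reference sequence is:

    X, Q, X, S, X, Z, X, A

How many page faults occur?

6

X: miss, frames [X]
Q: miss, frames [X, Q]
X: hit
S: miss, frames [X, Q, S]
X: hit
Z: miss, evict X, frames [Q, S, Z]
X: miss, evict Q, frames [S, Z, X]
A: miss, evict S, frames [Z, X, A]
Page faults: 6.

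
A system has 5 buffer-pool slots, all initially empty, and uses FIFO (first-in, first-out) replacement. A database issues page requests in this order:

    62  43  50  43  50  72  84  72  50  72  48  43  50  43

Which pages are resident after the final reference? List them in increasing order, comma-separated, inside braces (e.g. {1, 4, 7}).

{43, 48, 50, 72, 84}

62: fault, frames {62}
43: fault, frames {62,43}
50: fault, frames {62,43,50}
43: hit
50: hit
72: fault, frames {62,43,50,72}
84: fault, frames {62,43,50,72,84}
72: hit
50: hit
72: hit
48: fault, evict 62, frames {43,50,72,84,48}
43: hit
50: hit
43: hit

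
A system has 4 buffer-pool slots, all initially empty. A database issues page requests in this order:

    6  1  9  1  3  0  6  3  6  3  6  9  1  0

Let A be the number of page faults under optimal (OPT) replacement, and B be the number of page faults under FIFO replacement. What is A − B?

Under OPT: F F F . F F . . . . . . F . → 6 faults.
Under FIFO: F F F . F F F . . . . . F . → 7 faults.
A − B = 6 − 7 = -1.

-1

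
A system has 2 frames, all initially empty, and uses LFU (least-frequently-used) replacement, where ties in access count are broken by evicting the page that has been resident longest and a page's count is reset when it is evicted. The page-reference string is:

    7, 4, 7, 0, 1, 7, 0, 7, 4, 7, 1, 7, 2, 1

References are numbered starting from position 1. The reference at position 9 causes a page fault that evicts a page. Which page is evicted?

0

pos 1: 7 → fault, frames {7}
pos 2: 4 → fault, frames {7,4}
pos 3: 7 → hit
pos 4: 0 → fault, evict 4, frames {7,0}
pos 5: 1 → fault, evict 0, frames {7,1}
pos 6: 7 → hit
pos 7: 0 → fault, evict 1, frames {7,0}
pos 8: 7 → hit
pos 9: 4 → fault, evict 0, frames {7,4}
At position 9, page 0 is evicted.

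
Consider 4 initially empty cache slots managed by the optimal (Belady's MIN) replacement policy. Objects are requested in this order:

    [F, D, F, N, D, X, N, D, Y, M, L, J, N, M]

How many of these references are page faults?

F → miss, frames {F}
D → miss, frames {F,D}
F → hit
N → miss, frames {F,D,N}
D → hit
X → miss, frames {F,D,N,X}
N → hit
D → hit
Y → miss, evict X, frames {F,D,N,Y}
M → miss, evict Y, frames {F,D,N,M}
L → miss, evict D, frames {F,N,M,L}
J → miss, evict L, frames {F,N,M,J}
N → hit
M → hit
Page faults: 8.

8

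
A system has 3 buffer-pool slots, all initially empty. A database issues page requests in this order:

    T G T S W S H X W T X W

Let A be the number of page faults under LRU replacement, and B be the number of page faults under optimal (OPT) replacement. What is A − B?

2

Under LRU: F F . F F . F F F F . . → 8 faults.
Under OPT: F F . F F . F F . . . . → 6 faults.
A − B = 8 − 6 = 2.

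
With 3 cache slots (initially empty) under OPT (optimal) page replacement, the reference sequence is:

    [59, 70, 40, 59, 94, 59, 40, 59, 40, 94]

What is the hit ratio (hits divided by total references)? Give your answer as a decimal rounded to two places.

0.60

59 → miss, frames {59}
70 → miss, frames {59,70}
40 → miss, frames {59,70,40}
59 → hit
94 → miss, evict 70, frames {59,40,94}
59 → hit
40 → hit
59 → hit
40 → hit
94 → hit
Hits: 6 of 10 references → 6/10 = 0.6000.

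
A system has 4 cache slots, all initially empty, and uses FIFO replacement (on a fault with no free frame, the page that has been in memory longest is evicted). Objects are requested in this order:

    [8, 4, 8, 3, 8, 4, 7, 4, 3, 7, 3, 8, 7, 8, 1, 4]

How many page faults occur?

8 -> miss, frames [8]
4 -> miss, frames [8, 4]
8 -> hit
3 -> miss, frames [8, 4, 3]
8 -> hit
4 -> hit
7 -> miss, frames [8, 4, 3, 7]
4 -> hit
3 -> hit
7 -> hit
3 -> hit
8 -> hit
7 -> hit
8 -> hit
1 -> miss, evict 8, frames [4, 3, 7, 1]
4 -> hit
Page faults: 5.

5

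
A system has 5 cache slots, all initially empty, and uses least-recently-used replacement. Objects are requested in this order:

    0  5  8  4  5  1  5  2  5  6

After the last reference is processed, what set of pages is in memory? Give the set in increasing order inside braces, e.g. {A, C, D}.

{1, 2, 4, 5, 6}

0: fault, frames {0}
5: fault, frames {0,5}
8: fault, frames {0,5,8}
4: fault, frames {0,5,8,4}
5: hit
1: fault, frames {0,8,4,5,1}
5: hit
2: fault, evict 0, frames {8,4,1,5,2}
5: hit
6: fault, evict 8, frames {4,1,2,5,6}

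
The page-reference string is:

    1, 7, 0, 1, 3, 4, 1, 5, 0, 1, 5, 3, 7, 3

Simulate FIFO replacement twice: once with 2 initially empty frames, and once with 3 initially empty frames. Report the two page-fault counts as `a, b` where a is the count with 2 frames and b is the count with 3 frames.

2 frames: F F F F F F F F F F F F F . → 13 faults.
3 frames: F F F . F F F F F . . F F . → 10 faults.
10 < 13: adding a frame reduced faults, as is typical.

13, 10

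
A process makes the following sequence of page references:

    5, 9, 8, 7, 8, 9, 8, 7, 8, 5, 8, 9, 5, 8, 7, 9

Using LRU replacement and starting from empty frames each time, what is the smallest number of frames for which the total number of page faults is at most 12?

f=1: 16 faults
f=2: 12 faults
f=3: 8 faults
f=4: 4 faults
Smallest f with faults ≤ 12 is 2.

2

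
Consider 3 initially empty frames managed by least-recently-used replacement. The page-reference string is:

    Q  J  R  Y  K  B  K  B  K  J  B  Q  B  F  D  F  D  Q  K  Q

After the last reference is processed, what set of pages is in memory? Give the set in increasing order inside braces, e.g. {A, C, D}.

{D, K, Q}

Q → miss, frames [Q]
J → miss, frames [Q, J]
R → miss, frames [Q, J, R]
Y → miss, evict Q, frames [J, R, Y]
K → miss, evict J, frames [R, Y, K]
B → miss, evict R, frames [Y, K, B]
K → hit
B → hit
K → hit
J → miss, evict Y, frames [B, K, J]
B → hit
Q → miss, evict K, frames [J, B, Q]
B → hit
F → miss, evict J, frames [Q, B, F]
D → miss, evict Q, frames [B, F, D]
F → hit
D → hit
Q → miss, evict B, frames [F, D, Q]
K → miss, evict F, frames [D, Q, K]
Q → hit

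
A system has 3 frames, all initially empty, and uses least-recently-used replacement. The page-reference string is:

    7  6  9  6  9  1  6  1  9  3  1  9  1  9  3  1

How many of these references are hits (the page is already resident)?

11

7: miss, frames (7)
6: miss, frames (7 6)
9: miss, frames (7 6 9)
6: hit
9: hit
1: miss, evict 7, frames (6 9 1)
6: hit
1: hit
9: hit
3: miss, evict 6, frames (1 9 3)
1: hit
9: hit
1: hit
9: hit
3: hit
1: hit
Hits: 11.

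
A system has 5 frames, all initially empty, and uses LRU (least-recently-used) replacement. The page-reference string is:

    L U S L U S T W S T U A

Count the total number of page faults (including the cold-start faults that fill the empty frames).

L → miss, frames {L}
U → miss, frames {L,U}
S → miss, frames {L,U,S}
L → hit
U → hit
S → hit
T → miss, frames {L,U,S,T}
W → miss, frames {L,U,S,T,W}
S → hit
T → hit
U → hit
A → miss, evict L, frames {W,S,T,U,A}
Page faults: 6.

6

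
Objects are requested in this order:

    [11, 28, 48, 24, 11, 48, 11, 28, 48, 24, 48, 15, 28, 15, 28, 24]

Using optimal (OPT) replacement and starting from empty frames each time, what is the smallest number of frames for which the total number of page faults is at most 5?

4

f=1: 16 faults
f=2: 10 faults
f=3: 6 faults
f=4: 5 faults
f=5: 5 faults
Smallest f with faults ≤ 5 is 4.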